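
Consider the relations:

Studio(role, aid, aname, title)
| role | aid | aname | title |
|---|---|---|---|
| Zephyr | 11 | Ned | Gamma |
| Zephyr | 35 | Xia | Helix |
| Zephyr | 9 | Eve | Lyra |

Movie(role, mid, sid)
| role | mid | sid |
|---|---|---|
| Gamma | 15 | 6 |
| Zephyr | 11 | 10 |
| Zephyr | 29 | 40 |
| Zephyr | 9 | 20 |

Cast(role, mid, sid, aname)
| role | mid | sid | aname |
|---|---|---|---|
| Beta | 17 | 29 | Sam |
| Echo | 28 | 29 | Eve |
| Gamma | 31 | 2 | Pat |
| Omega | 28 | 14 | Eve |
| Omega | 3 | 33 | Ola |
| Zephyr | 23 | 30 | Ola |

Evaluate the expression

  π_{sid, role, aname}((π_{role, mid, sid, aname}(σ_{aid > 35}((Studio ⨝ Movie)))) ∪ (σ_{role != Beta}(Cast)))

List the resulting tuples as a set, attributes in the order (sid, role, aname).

Studio ⋈ Movie (natural join on role): {(Zephyr, 11, Ned, Gamma, 11, 10), (Zephyr, 11, Ned, Gamma, 29, 40), (Zephyr, 11, Ned, Gamma, 9, 20), (Zephyr, 35, Xia, Helix, 11, 10), (Zephyr, 35, Xia, Helix, 29, 40), (Zephyr, 35, Xia, Helix, 9, 20), (Zephyr, 9, Eve, Lyra, 11, 10), (Zephyr, 9, Eve, Lyra, 29, 40), (Zephyr, 9, Eve, Lyra, 9, 20)}
Apply σ_{aid > 35}; surviving tuples: {}
π[role, mid, sid, aname]: project onto (role, mid, sid, aname) → {}
Apply σ_{role != Beta}; surviving tuples: {(Echo, 28, 29, Eve), (Gamma, 31, 2, Pat), (Omega, 28, 14, Eve), (Omega, 3, 33, Ola), (Zephyr, 23, 30, Ola)}
Taking the union: {(Echo, 28, 29, Eve), (Gamma, 31, 2, Pat), (Omega, 28, 14, Eve), (Omega, 3, 33, Ola), (Zephyr, 23, 30, Ola)}
π[sid, role, aname]: project onto (sid, role, aname) → {(14, Omega, Eve), (2, Gamma, Pat), (29, Echo, Eve), (30, Zephyr, Ola), (33, Omega, Ola)}

{(14, Omega, Eve), (2, Gamma, Pat), (29, Echo, Eve), (30, Zephyr, Ola), (33, Omega, Ola)}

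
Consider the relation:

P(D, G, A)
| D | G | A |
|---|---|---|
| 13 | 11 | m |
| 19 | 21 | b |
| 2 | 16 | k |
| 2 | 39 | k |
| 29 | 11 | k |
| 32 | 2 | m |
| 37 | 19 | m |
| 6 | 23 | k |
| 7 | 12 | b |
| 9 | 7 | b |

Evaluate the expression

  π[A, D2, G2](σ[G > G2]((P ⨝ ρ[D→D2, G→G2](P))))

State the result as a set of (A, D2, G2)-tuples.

{(b, 7, 12), (b, 9, 7), (k, 2, 16), (k, 29, 11), (k, 6, 23), (m, 13, 11), (m, 32, 2)}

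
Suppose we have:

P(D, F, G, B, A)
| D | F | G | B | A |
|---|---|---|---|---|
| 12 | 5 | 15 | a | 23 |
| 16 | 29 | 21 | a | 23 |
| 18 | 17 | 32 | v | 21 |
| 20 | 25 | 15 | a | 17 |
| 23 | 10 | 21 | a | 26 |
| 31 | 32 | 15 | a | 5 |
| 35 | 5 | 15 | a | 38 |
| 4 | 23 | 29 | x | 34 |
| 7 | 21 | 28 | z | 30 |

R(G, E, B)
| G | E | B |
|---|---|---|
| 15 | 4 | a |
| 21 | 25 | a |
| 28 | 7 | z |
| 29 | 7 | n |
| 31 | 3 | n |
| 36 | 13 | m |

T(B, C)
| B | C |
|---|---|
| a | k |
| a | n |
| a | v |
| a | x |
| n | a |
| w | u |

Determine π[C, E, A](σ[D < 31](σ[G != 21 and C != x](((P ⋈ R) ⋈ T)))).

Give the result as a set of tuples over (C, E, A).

{(k, 4, 17), (k, 4, 23), (n, 4, 17), (n, 4, 23), (v, 4, 17), (v, 4, 23)}

Joining P and R on G, B yields {(12, 5, 15, a, 23, 4), (16, 29, 21, a, 23, 25), (20, 25, 15, a, 17, 4), (23, 10, 21, a, 26, 25), (31, 32, 15, a, 5, 4), (35, 5, 15, a, 38, 4), (7, 21, 28, z, 30, 7)}.
Joining (P ⋈ R) and T on B yields {(12, 5, 15, a, 23, 4, k), (12, 5, 15, a, 23, 4, n), (12, 5, 15, a, 23, 4, v), (12, 5, 15, a, 23, 4, x), (16, 29, 21, a, 23, 25, k), (16, 29, 21, a, 23, 25, n), (16, 29, 21, a, 23, 25, v), (16, 29, 21, a, 23, 25, x), (20, 25, 15, a, 17, 4, k), (20, 25, 15, a, 17, 4, n), (20, 25, 15, a, 17, 4, v), (20, 25, 15, a, 17, 4, x), (23, 10, 21, a, 26, 25, k), (23, 10, 21, a, 26, 25, n), (23, 10, 21, a, 26, 25, v), (23, 10, 21, a, 26, 25, x), (31, 32, 15, a, 5, 4, k), (31, 32, 15, a, 5, 4, n), (31, 32, 15, a, 5, 4, v), (31, 32, 15, a, 5, 4, x), (35, 5, 15, a, 38, 4, k), (35, 5, 15, a, 38, 4, n), (35, 5, 15, a, 38, 4, v), (35, 5, 15, a, 38, 4, x)}.
σ[G != 21 and C != x]: keep tuples satisfying G != 21 and C != x → {(12, 5, 15, a, 23, 4, k), (12, 5, 15, a, 23, 4, n), (12, 5, 15, a, 23, 4, v), (20, 25, 15, a, 17, 4, k), (20, 25, 15, a, 17, 4, n), (20, 25, 15, a, 17, 4, v), (31, 32, 15, a, 5, 4, k), (31, 32, 15, a, 5, 4, n), (31, 32, 15, a, 5, 4, v), (35, 5, 15, a, 38, 4, k), (35, 5, 15, a, 38, 4, n), (35, 5, 15, a, 38, 4, v)}
σ[D < 31]: keep tuples satisfying D < 31 → {(12, 5, 15, a, 23, 4, k), (12, 5, 15, a, 23, 4, n), (12, 5, 15, a, 23, 4, v), (20, 25, 15, a, 17, 4, k), (20, 25, 15, a, 17, 4, n), (20, 25, 15, a, 17, 4, v)}
Keep only column(s) C, E, A: {(k, 4, 17), (k, 4, 23), (n, 4, 17), (n, 4, 23), (v, 4, 17), (v, 4, 23)}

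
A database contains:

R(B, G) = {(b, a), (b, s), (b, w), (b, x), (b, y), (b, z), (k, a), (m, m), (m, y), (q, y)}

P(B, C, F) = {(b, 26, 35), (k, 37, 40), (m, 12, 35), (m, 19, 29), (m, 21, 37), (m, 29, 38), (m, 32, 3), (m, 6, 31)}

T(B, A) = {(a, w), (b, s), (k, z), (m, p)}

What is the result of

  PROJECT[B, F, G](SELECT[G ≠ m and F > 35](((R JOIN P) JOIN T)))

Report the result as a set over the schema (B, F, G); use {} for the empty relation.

Joining R and P on B yields {(b, a, 26, 35), (b, s, 26, 35), (b, w, 26, 35), (b, x, 26, 35), (b, y, 26, 35), (b, z, 26, 35), (k, a, 37, 40), (m, m, 12, 35), (m, m, 19, 29), (m, m, 21, 37), (m, m, 29, 38), (m, m, 32, 3), (m, m, 6, 31), (m, y, 12, 35), (m, y, 19, 29), (m, y, 21, 37), (m, y, 29, 38), (m, y, 32, 3), (m, y, 6, 31)}.
Joining (R JOIN P) and T on B yields {(b, a, 26, 35, s), (b, s, 26, 35, s), (b, w, 26, 35, s), (b, x, 26, 35, s), (b, y, 26, 35, s), (b, z, 26, 35, s), (k, a, 37, 40, z), (m, m, 12, 35, p), (m, m, 19, 29, p), (m, m, 21, 37, p), (m, m, 29, 38, p), (m, m, 32, 3, p), (m, m, 6, 31, p), (m, y, 12, 35, p), (m, y, 19, 29, p), (m, y, 21, 37, p), (m, y, 29, 38, p), (m, y, 32, 3, p), (m, y, 6, 31, p)}.
Filtering on G ≠ m and F > 35 leaves {(k, a, 37, 40, z), (m, y, 21, 37, p), (m, y, 29, 38, p)}.
Keep only column(s) B, F, G: {(k, 40, a), (m, 37, y), (m, 38, y)}

{(k, 40, a), (m, 37, y), (m, 38, y)}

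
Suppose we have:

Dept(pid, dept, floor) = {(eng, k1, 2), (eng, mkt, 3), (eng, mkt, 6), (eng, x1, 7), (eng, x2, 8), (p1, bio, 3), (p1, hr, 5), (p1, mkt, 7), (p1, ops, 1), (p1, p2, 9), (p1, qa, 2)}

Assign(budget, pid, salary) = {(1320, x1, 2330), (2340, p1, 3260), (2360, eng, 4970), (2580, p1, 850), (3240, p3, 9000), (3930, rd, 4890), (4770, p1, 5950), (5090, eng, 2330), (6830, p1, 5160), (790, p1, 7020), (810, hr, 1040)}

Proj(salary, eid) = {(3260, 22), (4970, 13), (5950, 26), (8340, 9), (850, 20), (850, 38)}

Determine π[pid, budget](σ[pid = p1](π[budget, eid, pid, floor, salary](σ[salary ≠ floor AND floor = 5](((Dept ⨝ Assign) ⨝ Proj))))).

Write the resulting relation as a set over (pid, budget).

{(p1, 2340), (p1, 2580), (p1, 4770)}

Natural join on pid: {(eng, k1, 2, 2360, 4970), (eng, k1, 2, 5090, 2330), (eng, mkt, 3, 2360, 4970), (eng, mkt, 3, 5090, 2330), (eng, mkt, 6, 2360, 4970), (eng, mkt, 6, 5090, 2330), (eng, x1, 7, 2360, 4970), (eng, x1, 7, 5090, 2330), (eng, x2, 8, 2360, 4970), (eng, x2, 8, 5090, 2330), (p1, bio, 3, 2340, 3260), (p1, bio, 3, 2580, 850), (p1, bio, 3, 4770, 5950), (p1, bio, 3, 6830, 5160), (p1, bio, 3, 790, 7020), (p1, hr, 5, 2340, 3260), (p1, hr, 5, 2580, 850), (p1, hr, 5, 4770, 5950), (p1, hr, 5, 6830, 5160), (p1, hr, 5, 790, 7020), (p1, mkt, 7, 2340, 3260), (p1, mkt, 7, 2580, 850), (p1, mkt, 7, 4770, 5950), (p1, mkt, 7, 6830, 5160), (p1, mkt, 7, 790, 7020), (p1, ops, 1, 2340, 3260), (p1, ops, 1, 2580, 850), (p1, ops, 1, 4770, 5950), (p1, ops, 1, 6830, 5160), (p1, ops, 1, 790, 7020), (p1, p2, 9, 2340, 3260), (p1, p2, 9, 2580, 850), (p1, p2, 9, 4770, 5950), (p1, p2, 9, 6830, 5160), (p1, p2, 9, 790, 7020), (p1, qa, 2, 2340, 3260), (p1, qa, 2, 2580, 850), (p1, qa, 2, 4770, 5950), (p1, qa, 2, 6830, 5160), (p1, qa, 2, 790, 7020)}
Natural join on salary: {(eng, k1, 2, 2360, 4970, 13), (eng, mkt, 3, 2360, 4970, 13), (eng, mkt, 6, 2360, 4970, 13), (eng, x1, 7, 2360, 4970, 13), (eng, x2, 8, 2360, 4970, 13), (p1, bio, 3, 2340, 3260, 22), (p1, bio, 3, 2580, 850, 20), (p1, bio, 3, 2580, 850, 38), (p1, bio, 3, 4770, 5950, 26), (p1, hr, 5, 2340, 3260, 22), (p1, hr, 5, 2580, 850, 20), (p1, hr, 5, 2580, 850, 38), (p1, hr, 5, 4770, 5950, 26), (p1, mkt, 7, 2340, 3260, 22), (p1, mkt, 7, 2580, 850, 20), (p1, mkt, 7, 2580, 850, 38), (p1, mkt, 7, 4770, 5950, 26), (p1, ops, 1, 2340, 3260, 22), (p1, ops, 1, 2580, 850, 20), (p1, ops, 1, 2580, 850, 38), (p1, ops, 1, 4770, 5950, 26), (p1, p2, 9, 2340, 3260, 22), (p1, p2, 9, 2580, 850, 20), (p1, p2, 9, 2580, 850, 38), (p1, p2, 9, 4770, 5950, 26), (p1, qa, 2, 2340, 3260, 22), (p1, qa, 2, 2580, 850, 20), (p1, qa, 2, 2580, 850, 38), (p1, qa, 2, 4770, 5950, 26)}
Selection salary ≠ floor AND floor = 5: {(p1, hr, 5, 2340, 3260, 22), (p1, hr, 5, 2580, 850, 20), (p1, hr, 5, 2580, 850, 38), (p1, hr, 5, 4770, 5950, 26)}
π_{budget, eid, pid, floor, salary} gives {(2340, 22, p1, 5, 3260), (2580, 20, p1, 5, 850), (2580, 38, p1, 5, 850), (4770, 26, p1, 5, 5950)}.
Selection pid = p1: {(2340, 22, p1, 5, 3260), (2580, 20, p1, 5, 850), (2580, 38, p1, 5, 850), (4770, 26, p1, 5, 5950)}
π_{pid, budget} gives {(p1, 2340), (p1, 2580), (p1, 4770)} (1 duplicate(s) eliminated).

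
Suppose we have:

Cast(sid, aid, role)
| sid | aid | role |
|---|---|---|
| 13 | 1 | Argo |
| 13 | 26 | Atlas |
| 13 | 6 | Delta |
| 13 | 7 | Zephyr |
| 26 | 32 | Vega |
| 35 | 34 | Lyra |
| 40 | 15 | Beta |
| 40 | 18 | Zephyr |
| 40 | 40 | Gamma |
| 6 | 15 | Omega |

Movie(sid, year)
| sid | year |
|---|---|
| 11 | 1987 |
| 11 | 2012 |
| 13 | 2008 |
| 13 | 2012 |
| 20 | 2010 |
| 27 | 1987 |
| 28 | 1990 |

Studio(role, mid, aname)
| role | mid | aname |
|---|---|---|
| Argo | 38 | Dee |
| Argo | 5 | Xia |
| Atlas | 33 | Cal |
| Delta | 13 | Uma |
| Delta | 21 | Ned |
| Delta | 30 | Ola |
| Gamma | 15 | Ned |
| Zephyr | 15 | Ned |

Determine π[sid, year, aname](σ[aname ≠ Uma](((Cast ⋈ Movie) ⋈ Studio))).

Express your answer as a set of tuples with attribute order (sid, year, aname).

{(13, 2008, Cal), (13, 2008, Dee), (13, 2008, Ned), (13, 2008, Ola), (13, 2008, Xia), (13, 2012, Cal), (13, 2012, Dee), (13, 2012, Ned), (13, 2012, Ola), (13, 2012, Xia)}

Cast ⋈ Movie (natural join on sid): {(13, 1, Argo, 2008), (13, 1, Argo, 2012), (13, 26, Atlas, 2008), (13, 26, Atlas, 2012), (13, 6, Delta, 2008), (13, 6, Delta, 2012), (13, 7, Zephyr, 2008), (13, 7, Zephyr, 2012)}
(Cast ⋈ Movie) ⋈ Studio (natural join on role): {(13, 1, Argo, 2008, 38, Dee), (13, 1, Argo, 2008, 5, Xia), (13, 1, Argo, 2012, 38, Dee), (13, 1, Argo, 2012, 5, Xia), (13, 26, Atlas, 2008, 33, Cal), (13, 26, Atlas, 2012, 33, Cal), (13, 6, Delta, 2008, 13, Uma), (13, 6, Delta, 2008, 21, Ned), (13, 6, Delta, 2008, 30, Ola), (13, 6, Delta, 2012, 13, Uma), (13, 6, Delta, 2012, 21, Ned), (13, 6, Delta, 2012, 30, Ola), (13, 7, Zephyr, 2008, 15, Ned), (13, 7, Zephyr, 2012, 15, Ned)}
Filtering on aname ≠ Uma leaves {(13, 1, Argo, 2008, 38, Dee), (13, 1, Argo, 2008, 5, Xia), (13, 1, Argo, 2012, 38, Dee), (13, 1, Argo, 2012, 5, Xia), (13, 26, Atlas, 2008, 33, Cal), (13, 26, Atlas, 2012, 33, Cal), (13, 6, Delta, 2008, 21, Ned), (13, 6, Delta, 2008, 30, Ola), (13, 6, Delta, 2012, 21, Ned), (13, 6, Delta, 2012, 30, Ola), (13, 7, Zephyr, 2008, 15, Ned), (13, 7, Zephyr, 2012, 15, Ned)}.
π[sid, year, aname]: project onto (sid, year, aname) (2 duplicate(s) eliminated) → {(13, 2008, Cal), (13, 2008, Dee), (13, 2008, Ned), (13, 2008, Ola), (13, 2008, Xia), (13, 2012, Cal), (13, 2012, Dee), (13, 2012, Ned), (13, 2012, Ola), (13, 2012, Xia)}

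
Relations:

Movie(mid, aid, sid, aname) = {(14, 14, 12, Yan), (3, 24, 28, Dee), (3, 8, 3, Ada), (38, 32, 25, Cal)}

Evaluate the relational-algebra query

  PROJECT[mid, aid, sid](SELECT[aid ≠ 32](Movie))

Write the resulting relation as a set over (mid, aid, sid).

{(14, 14, 12), (3, 24, 28), (3, 8, 3)}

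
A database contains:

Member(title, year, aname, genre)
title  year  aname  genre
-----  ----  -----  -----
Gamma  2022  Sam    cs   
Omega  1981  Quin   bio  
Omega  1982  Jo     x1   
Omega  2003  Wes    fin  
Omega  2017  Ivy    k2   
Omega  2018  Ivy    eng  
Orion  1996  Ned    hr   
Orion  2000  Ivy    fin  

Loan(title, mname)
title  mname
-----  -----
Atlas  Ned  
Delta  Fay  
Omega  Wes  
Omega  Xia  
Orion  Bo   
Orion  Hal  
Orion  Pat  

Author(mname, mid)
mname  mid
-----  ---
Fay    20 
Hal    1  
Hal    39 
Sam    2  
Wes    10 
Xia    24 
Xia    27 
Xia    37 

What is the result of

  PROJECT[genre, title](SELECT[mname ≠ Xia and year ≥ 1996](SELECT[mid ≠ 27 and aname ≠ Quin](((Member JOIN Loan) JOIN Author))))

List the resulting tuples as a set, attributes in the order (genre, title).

Natural join on title: {(Omega, 1981, Quin, bio, Wes), (Omega, 1981, Quin, bio, Xia), (Omega, 1982, Jo, x1, Wes), (Omega, 1982, Jo, x1, Xia), (Omega, 2003, Wes, fin, Wes), (Omega, 2003, Wes, fin, Xia), (Omega, 2017, Ivy, k2, Wes), (Omega, 2017, Ivy, k2, Xia), (Omega, 2018, Ivy, eng, Wes), (Omega, 2018, Ivy, eng, Xia), (Orion, 1996, Ned, hr, Bo), (Orion, 1996, Ned, hr, Hal), (Orion, 1996, Ned, hr, Pat), (Orion, 2000, Ivy, fin, Bo), (Orion, 2000, Ivy, fin, Hal), (Orion, 2000, Ivy, fin, Pat)}
Natural join on mname: {(Omega, 1981, Quin, bio, Wes, 10), (Omega, 1981, Quin, bio, Xia, 24), (Omega, 1981, Quin, bio, Xia, 27), (Omega, 1981, Quin, bio, Xia, 37), (Omega, 1982, Jo, x1, Wes, 10), (Omega, 1982, Jo, x1, Xia, 24), (Omega, 1982, Jo, x1, Xia, 27), (Omega, 1982, Jo, x1, Xia, 37), (Omega, 2003, Wes, fin, Wes, 10), (Omega, 2003, Wes, fin, Xia, 24), (Omega, 2003, Wes, fin, Xia, 27), (Omega, 2003, Wes, fin, Xia, 37), (Omega, 2017, Ivy, k2, Wes, 10), (Omega, 2017, Ivy, k2, Xia, 24), (Omega, 2017, Ivy, k2, Xia, 27), (Omega, 2017, Ivy, k2, Xia, 37), (Omega, 2018, Ivy, eng, Wes, 10), (Omega, 2018, Ivy, eng, Xia, 24), (Omega, 2018, Ivy, eng, Xia, 27), (Omega, 2018, Ivy, eng, Xia, 37), (Orion, 1996, Ned, hr, Hal, 1), (Orion, 1996, Ned, hr, Hal, 39), (Orion, 2000, Ivy, fin, Hal, 1), (Orion, 2000, Ivy, fin, Hal, 39)}
σ[mid ≠ 27 and aname ≠ Quin]: keep tuples satisfying mid ≠ 27 and aname ≠ Quin → {(Omega, 1982, Jo, x1, Wes, 10), (Omega, 1982, Jo, x1, Xia, 24), (Omega, 1982, Jo, x1, Xia, 37), (Omega, 2003, Wes, fin, Wes, 10), (Omega, 2003, Wes, fin, Xia, 24), (Omega, 2003, Wes, fin, Xia, 37), (Omega, 2017, Ivy, k2, Wes, 10), (Omega, 2017, Ivy, k2, Xia, 24), (Omega, 2017, Ivy, k2, Xia, 37), (Omega, 2018, Ivy, eng, Wes, 10), (Omega, 2018, Ivy, eng, Xia, 24), (Omega, 2018, Ivy, eng, Xia, 37), (Orion, 1996, Ned, hr, Hal, 1), (Orion, 1996, Ned, hr, Hal, 39), (Orion, 2000, Ivy, fin, Hal, 1), (Orion, 2000, Ivy, fin, Hal, 39)}
σ[mname ≠ Xia and year ≥ 1996]: keep tuples satisfying mname ≠ Xia and year ≥ 1996 → {(Omega, 2003, Wes, fin, Wes, 10), (Omega, 2017, Ivy, k2, Wes, 10), (Omega, 2018, Ivy, eng, Wes, 10), (Orion, 1996, Ned, hr, Hal, 1), (Orion, 1996, Ned, hr, Hal, 39), (Orion, 2000, Ivy, fin, Hal, 1), (Orion, 2000, Ivy, fin, Hal, 39)}
Keep only column(s) genre, title (2 duplicate(s) eliminated): {(eng, Omega), (fin, Omega), (fin, Orion), (hr, Orion), (k2, Omega)}

{(eng, Omega), (fin, Omega), (fin, Orion), (hr, Orion), (k2, Omega)}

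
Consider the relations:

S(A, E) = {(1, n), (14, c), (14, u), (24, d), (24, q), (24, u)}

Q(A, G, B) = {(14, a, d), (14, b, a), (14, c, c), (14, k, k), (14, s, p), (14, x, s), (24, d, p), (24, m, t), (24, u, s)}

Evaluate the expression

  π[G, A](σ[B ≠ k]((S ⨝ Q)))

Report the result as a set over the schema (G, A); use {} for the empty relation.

{(a, 14), (b, 14), (c, 14), (d, 24), (m, 24), (s, 14), (u, 24), (x, 14)}

Natural join on A: {(14, c, a, d), (14, c, b, a), (14, c, c, c), (14, c, k, k), (14, c, s, p), (14, c, x, s), (14, u, a, d), (14, u, b, a), (14, u, c, c), (14, u, k, k), (14, u, s, p), (14, u, x, s), (24, d, d, p), (24, d, m, t), (24, d, u, s), (24, q, d, p), (24, q, m, t), (24, q, u, s), (24, u, d, p), (24, u, m, t), (24, u, u, s)}
Selection B ≠ k: {(14, c, a, d), (14, c, b, a), (14, c, c, c), (14, c, s, p), (14, c, x, s), (14, u, a, d), (14, u, b, a), (14, u, c, c), (14, u, s, p), (14, u, x, s), (24, d, d, p), (24, d, m, t), (24, d, u, s), (24, q, d, p), (24, q, m, t), (24, q, u, s), (24, u, d, p), (24, u, m, t), (24, u, u, s)}
π_{G, A} gives {(a, 14), (b, 14), (c, 14), (d, 24), (m, 24), (s, 14), (u, 24), (x, 14)} (11 duplicate(s) eliminated).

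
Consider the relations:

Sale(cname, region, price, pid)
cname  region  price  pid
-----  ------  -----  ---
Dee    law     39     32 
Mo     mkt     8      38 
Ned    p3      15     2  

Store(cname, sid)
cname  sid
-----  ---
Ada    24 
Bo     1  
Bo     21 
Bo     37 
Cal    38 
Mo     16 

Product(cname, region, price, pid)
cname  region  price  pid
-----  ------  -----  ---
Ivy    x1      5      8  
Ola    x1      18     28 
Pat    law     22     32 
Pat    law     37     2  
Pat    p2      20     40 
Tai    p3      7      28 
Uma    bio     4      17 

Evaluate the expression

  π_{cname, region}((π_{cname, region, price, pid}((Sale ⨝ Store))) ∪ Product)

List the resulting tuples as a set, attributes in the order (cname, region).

Natural join on cname: {(Mo, mkt, 8, 38, 16)}
π[cname, region, price, pid]: project onto (cname, region, price, pid) → {(Mo, mkt, 8, 38)}
Set union of the two operands is {(Ivy, x1, 5, 8), (Mo, mkt, 8, 38), (Ola, x1, 18, 28), (Pat, law, 22, 32), (Pat, law, 37, 2), (Pat, p2, 20, 40), (Tai, p3, 7, 28), (Uma, bio, 4, 17)}.
π[cname, region]: project onto (cname, region) (1 duplicate(s) eliminated) → {(Ivy, x1), (Mo, mkt), (Ola, x1), (Pat, law), (Pat, p2), (Tai, p3), (Uma, bio)}

{(Ivy, x1), (Mo, mkt), (Ola, x1), (Pat, law), (Pat, p2), (Tai, p3), (Uma, bio)}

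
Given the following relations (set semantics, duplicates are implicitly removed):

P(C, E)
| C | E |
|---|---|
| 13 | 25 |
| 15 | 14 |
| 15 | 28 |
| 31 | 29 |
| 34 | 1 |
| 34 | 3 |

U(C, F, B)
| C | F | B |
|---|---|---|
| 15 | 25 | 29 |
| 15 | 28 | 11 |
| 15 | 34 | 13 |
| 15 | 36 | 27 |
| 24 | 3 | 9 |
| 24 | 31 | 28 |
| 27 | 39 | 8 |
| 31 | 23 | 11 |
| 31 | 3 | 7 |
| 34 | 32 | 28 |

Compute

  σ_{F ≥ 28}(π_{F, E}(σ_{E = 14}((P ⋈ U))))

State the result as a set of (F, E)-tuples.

Joining P and U on C yields {(15, 14, 25, 29), (15, 14, 28, 11), (15, 14, 34, 13), (15, 14, 36, 27), (15, 28, 25, 29), (15, 28, 28, 11), (15, 28, 34, 13), (15, 28, 36, 27), (31, 29, 23, 11), (31, 29, 3, 7), (34, 1, 32, 28), (34, 3, 32, 28)}.
Selection E = 14: {(15, 14, 25, 29), (15, 14, 28, 11), (15, 14, 34, 13), (15, 14, 36, 27)}
Projecting to F, E: {(25, 14), (28, 14), (34, 14), (36, 14)}
Selection F ≥ 28: {(28, 14), (34, 14), (36, 14)}

{(28, 14), (34, 14), (36, 14)}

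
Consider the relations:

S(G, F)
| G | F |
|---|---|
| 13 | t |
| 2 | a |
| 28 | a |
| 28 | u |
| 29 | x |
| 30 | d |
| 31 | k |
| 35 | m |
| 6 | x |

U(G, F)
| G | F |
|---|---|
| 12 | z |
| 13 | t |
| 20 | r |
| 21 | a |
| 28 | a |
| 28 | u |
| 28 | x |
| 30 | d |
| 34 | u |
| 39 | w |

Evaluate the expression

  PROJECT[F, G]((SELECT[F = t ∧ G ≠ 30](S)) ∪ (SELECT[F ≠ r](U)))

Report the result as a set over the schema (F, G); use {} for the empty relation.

σ[F = t ∧ G ≠ 30]: keep tuples satisfying F = t ∧ G ≠ 30 → {(13, t)}
σ[F ≠ r]: keep tuples satisfying F ≠ r → {(12, z), (13, t), (21, a), (28, a), (28, u), (28, x), (30, d), (34, u), (39, w)}
Taking the union: {(12, z), (13, t), (21, a), (28, a), (28, u), (28, x), (30, d), (34, u), (39, w)}
π_{F, G} gives {(a, 21), (a, 28), (d, 30), (t, 13), (u, 28), (u, 34), (w, 39), (x, 28), (z, 12)}.

{(a, 21), (a, 28), (d, 30), (t, 13), (u, 28), (u, 34), (w, 39), (x, 28), (z, 12)}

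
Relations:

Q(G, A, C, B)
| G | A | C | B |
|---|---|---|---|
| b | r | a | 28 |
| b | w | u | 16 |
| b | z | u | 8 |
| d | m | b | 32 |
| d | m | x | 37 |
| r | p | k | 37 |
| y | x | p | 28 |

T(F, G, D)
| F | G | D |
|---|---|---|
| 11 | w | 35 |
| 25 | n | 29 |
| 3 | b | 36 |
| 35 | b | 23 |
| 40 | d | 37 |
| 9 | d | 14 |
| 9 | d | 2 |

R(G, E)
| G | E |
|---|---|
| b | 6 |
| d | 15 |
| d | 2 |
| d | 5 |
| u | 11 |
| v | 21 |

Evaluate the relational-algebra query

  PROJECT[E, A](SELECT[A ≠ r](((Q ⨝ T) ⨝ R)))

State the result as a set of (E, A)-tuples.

Natural join on G: {(b, r, a, 28, 3, 36), (b, r, a, 28, 35, 23), (b, w, u, 16, 3, 36), (b, w, u, 16, 35, 23), (b, z, u, 8, 3, 36), (b, z, u, 8, 35, 23), (d, m, b, 32, 40, 37), (d, m, b, 32, 9, 14), (d, m, b, 32, 9, 2), (d, m, x, 37, 40, 37), (d, m, x, 37, 9, 14), (d, m, x, 37, 9, 2)}
Natural join on G: {(b, r, a, 28, 3, 36, 6), (b, r, a, 28, 35, 23, 6), (b, w, u, 16, 3, 36, 6), (b, w, u, 16, 35, 23, 6), (b, z, u, 8, 3, 36, 6), (b, z, u, 8, 35, 23, 6), (d, m, b, 32, 40, 37, 15), (d, m, b, 32, 40, 37, 2), (d, m, b, 32, 40, 37, 5), (d, m, b, 32, 9, 14, 15), (d, m, b, 32, 9, 14, 2), (d, m, b, 32, 9, 14, 5), (d, m, b, 32, 9, 2, 15), (d, m, b, 32, 9, 2, 2), (d, m, b, 32, 9, 2, 5), (d, m, x, 37, 40, 37, 15), (d, m, x, 37, 40, 37, 2), (d, m, x, 37, 40, 37, 5), (d, m, x, 37, 9, 14, 15), (d, m, x, 37, 9, 14, 2), (d, m, x, 37, 9, 14, 5), (d, m, x, 37, 9, 2, 15), (d, m, x, 37, 9, 2, 2), (d, m, x, 37, 9, 2, 5)}
Selection A ≠ r: {(b, w, u, 16, 3, 36, 6), (b, w, u, 16, 35, 23, 6), (b, z, u, 8, 3, 36, 6), (b, z, u, 8, 35, 23, 6), (d, m, b, 32, 40, 37, 15), (d, m, b, 32, 40, 37, 2), (d, m, b, 32, 40, 37, 5), (d, m, b, 32, 9, 14, 15), (d, m, b, 32, 9, 14, 2), (d, m, b, 32, 9, 14, 5), (d, m, b, 32, 9, 2, 15), (d, m, b, 32, 9, 2, 2), (d, m, b, 32, 9, 2, 5), (d, m, x, 37, 40, 37, 15), (d, m, x, 37, 40, 37, 2), (d, m, x, 37, 40, 37, 5), (d, m, x, 37, 9, 14, 15), (d, m, x, 37, 9, 14, 2), (d, m, x, 37, 9, 14, 5), (d, m, x, 37, 9, 2, 15), (d, m, x, 37, 9, 2, 2), (d, m, x, 37, 9, 2, 5)}
Projecting to E, A (17 duplicate(s) eliminated): {(15, m), (2, m), (5, m), (6, w), (6, z)}

{(15, m), (2, m), (5, m), (6, w), (6, z)}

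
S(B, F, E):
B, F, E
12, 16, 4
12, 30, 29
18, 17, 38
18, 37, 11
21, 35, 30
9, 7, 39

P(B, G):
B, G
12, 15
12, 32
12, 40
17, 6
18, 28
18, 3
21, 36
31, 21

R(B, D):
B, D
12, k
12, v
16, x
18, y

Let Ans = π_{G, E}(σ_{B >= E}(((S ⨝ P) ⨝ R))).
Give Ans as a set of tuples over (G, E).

S ⋈ P (natural join on B): {(12, 16, 4, 15), (12, 16, 4, 32), (12, 16, 4, 40), (12, 30, 29, 15), (12, 30, 29, 32), (12, 30, 29, 40), (18, 17, 38, 28), (18, 17, 38, 3), (18, 37, 11, 28), (18, 37, 11, 3), (21, 35, 30, 36)}
(S ⨝ P) ⋈ R (natural join on B): {(12, 16, 4, 15, k), (12, 16, 4, 15, v), (12, 16, 4, 32, k), (12, 16, 4, 32, v), (12, 16, 4, 40, k), (12, 16, 4, 40, v), (12, 30, 29, 15, k), (12, 30, 29, 15, v), (12, 30, 29, 32, k), (12, 30, 29, 32, v), (12, 30, 29, 40, k), (12, 30, 29, 40, v), (18, 17, 38, 28, y), (18, 17, 38, 3, y), (18, 37, 11, 28, y), (18, 37, 11, 3, y)}
Selection B >= E: {(12, 16, 4, 15, k), (12, 16, 4, 15, v), (12, 16, 4, 32, k), (12, 16, 4, 32, v), (12, 16, 4, 40, k), (12, 16, 4, 40, v), (18, 37, 11, 28, y), (18, 37, 11, 3, y)}
π_{G, E} gives {(15, 4), (28, 11), (3, 11), (32, 4), (40, 4)} (3 duplicate(s) eliminated).

{(15, 4), (28, 11), (3, 11), (32, 4), (40, 4)}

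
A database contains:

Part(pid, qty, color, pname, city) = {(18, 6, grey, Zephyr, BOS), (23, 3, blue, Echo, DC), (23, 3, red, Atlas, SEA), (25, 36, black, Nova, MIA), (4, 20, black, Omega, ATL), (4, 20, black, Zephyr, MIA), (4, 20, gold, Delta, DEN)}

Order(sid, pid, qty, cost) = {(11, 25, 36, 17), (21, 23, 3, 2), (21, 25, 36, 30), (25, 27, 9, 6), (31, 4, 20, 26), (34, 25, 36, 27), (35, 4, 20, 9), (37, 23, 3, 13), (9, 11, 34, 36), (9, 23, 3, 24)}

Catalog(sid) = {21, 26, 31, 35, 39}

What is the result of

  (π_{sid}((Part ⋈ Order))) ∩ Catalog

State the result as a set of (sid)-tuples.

{21, 31, 35}

Joining Part and Order on pid, qty yields {(23, 3, blue, Echo, DC, 21, 2), (23, 3, blue, Echo, DC, 37, 13), (23, 3, blue, Echo, DC, 9, 24), (23, 3, red, Atlas, SEA, 21, 2), (23, 3, red, Atlas, SEA, 37, 13), (23, 3, red, Atlas, SEA, 9, 24), (25, 36, black, Nova, MIA, 11, 17), (25, 36, black, Nova, MIA, 21, 30), (25, 36, black, Nova, MIA, 34, 27), (4, 20, black, Omega, ATL, 31, 26), (4, 20, black, Omega, ATL, 35, 9), (4, 20, black, Zephyr, MIA, 31, 26), (4, 20, black, Zephyr, MIA, 35, 9), (4, 20, gold, Delta, DEN, 31, 26), (4, 20, gold, Delta, DEN, 35, 9)}.
π_{sid} gives {11, 21, 31, 34, 35, 37, 9} (8 duplicate(s) eliminated).
Taking the intersection: {21, 31, 35}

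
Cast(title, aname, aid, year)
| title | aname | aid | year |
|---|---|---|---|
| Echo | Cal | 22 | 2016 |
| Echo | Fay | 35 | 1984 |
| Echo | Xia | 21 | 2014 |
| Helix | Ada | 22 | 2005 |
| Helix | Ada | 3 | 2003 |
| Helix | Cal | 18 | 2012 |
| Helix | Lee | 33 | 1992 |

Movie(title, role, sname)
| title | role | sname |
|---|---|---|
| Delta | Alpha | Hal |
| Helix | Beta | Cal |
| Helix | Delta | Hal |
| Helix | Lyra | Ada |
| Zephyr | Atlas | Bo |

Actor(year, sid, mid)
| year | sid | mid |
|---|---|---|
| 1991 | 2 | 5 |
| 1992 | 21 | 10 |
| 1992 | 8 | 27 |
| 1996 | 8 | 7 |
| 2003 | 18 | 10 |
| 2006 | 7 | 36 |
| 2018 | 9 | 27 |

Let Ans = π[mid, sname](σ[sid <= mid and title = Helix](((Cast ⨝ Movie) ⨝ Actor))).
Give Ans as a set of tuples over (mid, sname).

{(27, Ada), (27, Cal), (27, Hal)}

Joining Cast and Movie on title yields {(Helix, Ada, 22, 2005, Beta, Cal), (Helix, Ada, 22, 2005, Delta, Hal), (Helix, Ada, 22, 2005, Lyra, Ada), (Helix, Ada, 3, 2003, Beta, Cal), (Helix, Ada, 3, 2003, Delta, Hal), (Helix, Ada, 3, 2003, Lyra, Ada), (Helix, Cal, 18, 2012, Beta, Cal), (Helix, Cal, 18, 2012, Delta, Hal), (Helix, Cal, 18, 2012, Lyra, Ada), (Helix, Lee, 33, 1992, Beta, Cal), (Helix, Lee, 33, 1992, Delta, Hal), (Helix, Lee, 33, 1992, Lyra, Ada)}.
Joining (Cast ⨝ Movie) and Actor on year yields {(Helix, Ada, 3, 2003, Beta, Cal, 18, 10), (Helix, Ada, 3, 2003, Delta, Hal, 18, 10), (Helix, Ada, 3, 2003, Lyra, Ada, 18, 10), (Helix, Lee, 33, 1992, Beta, Cal, 21, 10), (Helix, Lee, 33, 1992, Beta, Cal, 8, 27), (Helix, Lee, 33, 1992, Delta, Hal, 21, 10), (Helix, Lee, 33, 1992, Delta, Hal, 8, 27), (Helix, Lee, 33, 1992, Lyra, Ada, 21, 10), (Helix, Lee, 33, 1992, Lyra, Ada, 8, 27)}.
σ[sid <= mid and title = Helix]: keep tuples satisfying sid <= mid and title = Helix → {(Helix, Lee, 33, 1992, Beta, Cal, 8, 27), (Helix, Lee, 33, 1992, Delta, Hal, 8, 27), (Helix, Lee, 33, 1992, Lyra, Ada, 8, 27)}
Projecting to mid, sname: {(27, Ada), (27, Cal), (27, Hal)}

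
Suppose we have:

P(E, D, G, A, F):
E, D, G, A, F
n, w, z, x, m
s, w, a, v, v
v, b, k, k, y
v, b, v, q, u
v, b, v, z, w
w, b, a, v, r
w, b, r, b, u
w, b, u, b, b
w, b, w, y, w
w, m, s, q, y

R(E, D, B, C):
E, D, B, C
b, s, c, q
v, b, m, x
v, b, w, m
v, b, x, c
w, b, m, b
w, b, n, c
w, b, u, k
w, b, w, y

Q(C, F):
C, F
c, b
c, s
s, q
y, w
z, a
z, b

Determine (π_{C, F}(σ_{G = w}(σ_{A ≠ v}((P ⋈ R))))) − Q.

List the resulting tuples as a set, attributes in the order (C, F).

{(b, w), (c, w), (k, w)}

P ⋈ R (natural join on E, D): {(v, b, k, k, y, m, x), (v, b, k, k, y, w, m), (v, b, k, k, y, x, c), (v, b, v, q, u, m, x), (v, b, v, q, u, w, m), (v, b, v, q, u, x, c), (v, b, v, z, w, m, x), (v, b, v, z, w, w, m), (v, b, v, z, w, x, c), (w, b, a, v, r, m, b), (w, b, a, v, r, n, c), (w, b, a, v, r, u, k), (w, b, a, v, r, w, y), (w, b, r, b, u, m, b), (w, b, r, b, u, n, c), (w, b, r, b, u, u, k), (w, b, r, b, u, w, y), (w, b, u, b, b, m, b), (w, b, u, b, b, n, c), (w, b, u, b, b, u, k), (w, b, u, b, b, w, y), (w, b, w, y, w, m, b), (w, b, w, y, w, n, c), (w, b, w, y, w, u, k), (w, b, w, y, w, w, y)}
Filtering on A ≠ v leaves {(v, b, k, k, y, m, x), (v, b, k, k, y, w, m), (v, b, k, k, y, x, c), (v, b, v, q, u, m, x), (v, b, v, q, u, w, m), (v, b, v, q, u, x, c), (v, b, v, z, w, m, x), (v, b, v, z, w, w, m), (v, b, v, z, w, x, c), (w, b, r, b, u, m, b), (w, b, r, b, u, n, c), (w, b, r, b, u, u, k), (w, b, r, b, u, w, y), (w, b, u, b, b, m, b), (w, b, u, b, b, n, c), (w, b, u, b, b, u, k), (w, b, u, b, b, w, y), (w, b, w, y, w, m, b), (w, b, w, y, w, n, c), (w, b, w, y, w, u, k), (w, b, w, y, w, w, y)}.
Filtering on G = w leaves {(w, b, w, y, w, m, b), (w, b, w, y, w, n, c), (w, b, w, y, w, u, k), (w, b, w, y, w, w, y)}.
π_{C, F} gives {(b, w), (c, w), (k, w), (y, w)}.
Taking the difference: {(b, w), (c, w), (k, w)}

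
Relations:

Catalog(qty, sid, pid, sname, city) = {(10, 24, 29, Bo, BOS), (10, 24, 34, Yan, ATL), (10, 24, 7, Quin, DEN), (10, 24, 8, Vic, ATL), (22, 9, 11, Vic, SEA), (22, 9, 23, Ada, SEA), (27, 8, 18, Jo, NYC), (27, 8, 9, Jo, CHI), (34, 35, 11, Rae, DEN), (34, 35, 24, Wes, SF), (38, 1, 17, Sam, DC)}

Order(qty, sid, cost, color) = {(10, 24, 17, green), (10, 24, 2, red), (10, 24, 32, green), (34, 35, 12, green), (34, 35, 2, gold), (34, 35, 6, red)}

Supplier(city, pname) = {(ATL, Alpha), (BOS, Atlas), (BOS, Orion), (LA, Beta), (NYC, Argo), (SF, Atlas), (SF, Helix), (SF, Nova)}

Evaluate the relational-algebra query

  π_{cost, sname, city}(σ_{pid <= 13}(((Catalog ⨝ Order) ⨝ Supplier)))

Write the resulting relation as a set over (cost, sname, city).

{(17, Vic, ATL), (2, Vic, ATL), (32, Vic, ATL)}

Catalog ⋈ Order (natural join on qty, sid): {(10, 24, 29, Bo, BOS, 17, green), (10, 24, 29, Bo, BOS, 2, red), (10, 24, 29, Bo, BOS, 32, green), (10, 24, 34, Yan, ATL, 17, green), (10, 24, 34, Yan, ATL, 2, red), (10, 24, 34, Yan, ATL, 32, green), (10, 24, 7, Quin, DEN, 17, green), (10, 24, 7, Quin, DEN, 2, red), (10, 24, 7, Quin, DEN, 32, green), (10, 24, 8, Vic, ATL, 17, green), (10, 24, 8, Vic, ATL, 2, red), (10, 24, 8, Vic, ATL, 32, green), (34, 35, 11, Rae, DEN, 12, green), (34, 35, 11, Rae, DEN, 2, gold), (34, 35, 11, Rae, DEN, 6, red), (34, 35, 24, Wes, SF, 12, green), (34, 35, 24, Wes, SF, 2, gold), (34, 35, 24, Wes, SF, 6, red)}
(Catalog ⨝ Order) ⋈ Supplier (natural join on city): {(10, 24, 29, Bo, BOS, 17, green, Atlas), (10, 24, 29, Bo, BOS, 17, green, Orion), (10, 24, 29, Bo, BOS, 2, red, Atlas), (10, 24, 29, Bo, BOS, 2, red, Orion), (10, 24, 29, Bo, BOS, 32, green, Atlas), (10, 24, 29, Bo, BOS, 32, green, Orion), (10, 24, 34, Yan, ATL, 17, green, Alpha), (10, 24, 34, Yan, ATL, 2, red, Alpha), (10, 24, 34, Yan, ATL, 32, green, Alpha), (10, 24, 8, Vic, ATL, 17, green, Alpha), (10, 24, 8, Vic, ATL, 2, red, Alpha), (10, 24, 8, Vic, ATL, 32, green, Alpha), (34, 35, 24, Wes, SF, 12, green, Atlas), (34, 35, 24, Wes, SF, 12, green, Helix), (34, 35, 24, Wes, SF, 12, green, Nova), (34, 35, 24, Wes, SF, 2, gold, Atlas), (34, 35, 24, Wes, SF, 2, gold, Helix), (34, 35, 24, Wes, SF, 2, gold, Nova), (34, 35, 24, Wes, SF, 6, red, Atlas), (34, 35, 24, Wes, SF, 6, red, Helix), (34, 35, 24, Wes, SF, 6, red, Nova)}
Filtering on pid <= 13 leaves {(10, 24, 8, Vic, ATL, 17, green, Alpha), (10, 24, 8, Vic, ATL, 2, red, Alpha), (10, 24, 8, Vic, ATL, 32, green, Alpha)}.
Projecting to cost, sname, city: {(17, Vic, ATL), (2, Vic, ATL), (32, Vic, ATL)}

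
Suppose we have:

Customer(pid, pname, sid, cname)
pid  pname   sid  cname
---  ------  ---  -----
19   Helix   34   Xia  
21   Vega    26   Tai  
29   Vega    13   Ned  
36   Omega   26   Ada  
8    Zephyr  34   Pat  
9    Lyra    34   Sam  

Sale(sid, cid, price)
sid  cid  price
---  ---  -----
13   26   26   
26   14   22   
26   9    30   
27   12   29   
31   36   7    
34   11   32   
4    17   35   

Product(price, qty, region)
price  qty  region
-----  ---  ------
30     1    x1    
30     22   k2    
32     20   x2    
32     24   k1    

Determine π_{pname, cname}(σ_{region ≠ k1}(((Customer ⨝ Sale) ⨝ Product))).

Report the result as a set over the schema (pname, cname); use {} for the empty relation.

{(Helix, Xia), (Lyra, Sam), (Omega, Ada), (Vega, Tai), (Zephyr, Pat)}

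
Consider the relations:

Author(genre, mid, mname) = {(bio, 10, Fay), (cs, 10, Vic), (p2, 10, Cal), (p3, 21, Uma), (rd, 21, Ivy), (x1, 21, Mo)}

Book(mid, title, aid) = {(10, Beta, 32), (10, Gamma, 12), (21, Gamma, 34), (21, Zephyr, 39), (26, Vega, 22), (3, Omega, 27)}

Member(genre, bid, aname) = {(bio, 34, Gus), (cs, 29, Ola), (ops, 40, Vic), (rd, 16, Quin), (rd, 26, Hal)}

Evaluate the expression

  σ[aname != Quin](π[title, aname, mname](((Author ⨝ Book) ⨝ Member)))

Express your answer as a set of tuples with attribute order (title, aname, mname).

Author ⋈ Book (natural join on mid): {(bio, 10, Fay, Beta, 32), (bio, 10, Fay, Gamma, 12), (cs, 10, Vic, Beta, 32), (cs, 10, Vic, Gamma, 12), (p2, 10, Cal, Beta, 32), (p2, 10, Cal, Gamma, 12), (p3, 21, Uma, Gamma, 34), (p3, 21, Uma, Zephyr, 39), (rd, 21, Ivy, Gamma, 34), (rd, 21, Ivy, Zephyr, 39), (x1, 21, Mo, Gamma, 34), (x1, 21, Mo, Zephyr, 39)}
(Author ⨝ Book) ⋈ Member (natural join on genre): {(bio, 10, Fay, Beta, 32, 34, Gus), (bio, 10, Fay, Gamma, 12, 34, Gus), (cs, 10, Vic, Beta, 32, 29, Ola), (cs, 10, Vic, Gamma, 12, 29, Ola), (rd, 21, Ivy, Gamma, 34, 16, Quin), (rd, 21, Ivy, Gamma, 34, 26, Hal), (rd, 21, Ivy, Zephyr, 39, 16, Quin), (rd, 21, Ivy, Zephyr, 39, 26, Hal)}
Keep only column(s) title, aname, mname: {(Beta, Gus, Fay), (Beta, Ola, Vic), (Gamma, Gus, Fay), (Gamma, Hal, Ivy), (Gamma, Ola, Vic), (Gamma, Quin, Ivy), (Zephyr, Hal, Ivy), (Zephyr, Quin, Ivy)}
Selection aname != Quin: {(Beta, Gus, Fay), (Beta, Ola, Vic), (Gamma, Gus, Fay), (Gamma, Hal, Ivy), (Gamma, Ola, Vic), (Zephyr, Hal, Ivy)}

{(Beta, Gus, Fay), (Beta, Ola, Vic), (Gamma, Gus, Fay), (Gamma, Hal, Ivy), (Gamma, Ola, Vic), (Zephyr, Hal, Ivy)}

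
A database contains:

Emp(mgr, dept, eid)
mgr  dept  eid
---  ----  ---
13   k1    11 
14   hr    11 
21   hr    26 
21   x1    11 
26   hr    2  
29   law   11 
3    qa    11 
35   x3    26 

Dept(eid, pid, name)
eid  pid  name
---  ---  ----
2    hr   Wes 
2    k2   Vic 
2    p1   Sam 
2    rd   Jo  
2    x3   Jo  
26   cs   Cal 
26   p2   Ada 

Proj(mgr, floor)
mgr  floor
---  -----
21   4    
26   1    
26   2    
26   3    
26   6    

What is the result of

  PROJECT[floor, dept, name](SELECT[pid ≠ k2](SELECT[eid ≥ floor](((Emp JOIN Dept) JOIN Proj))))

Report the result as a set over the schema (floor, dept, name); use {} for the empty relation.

Natural join on eid: {(21, hr, 26, cs, Cal), (21, hr, 26, p2, Ada), (26, hr, 2, hr, Wes), (26, hr, 2, k2, Vic), (26, hr, 2, p1, Sam), (26, hr, 2, rd, Jo), (26, hr, 2, x3, Jo), (35, x3, 26, cs, Cal), (35, x3, 26, p2, Ada)}
Natural join on mgr: {(21, hr, 26, cs, Cal, 4), (21, hr, 26, p2, Ada, 4), (26, hr, 2, hr, Wes, 1), (26, hr, 2, hr, Wes, 2), (26, hr, 2, hr, Wes, 3), (26, hr, 2, hr, Wes, 6), (26, hr, 2, k2, Vic, 1), (26, hr, 2, k2, Vic, 2), (26, hr, 2, k2, Vic, 3), (26, hr, 2, k2, Vic, 6), (26, hr, 2, p1, Sam, 1), (26, hr, 2, p1, Sam, 2), (26, hr, 2, p1, Sam, 3), (26, hr, 2, p1, Sam, 6), (26, hr, 2, rd, Jo, 1), (26, hr, 2, rd, Jo, 2), (26, hr, 2, rd, Jo, 3), (26, hr, 2, rd, Jo, 6), (26, hr, 2, x3, Jo, 1), (26, hr, 2, x3, Jo, 2), (26, hr, 2, x3, Jo, 3), (26, hr, 2, x3, Jo, 6)}
σ[eid ≥ floor]: keep tuples satisfying eid ≥ floor → {(21, hr, 26, cs, Cal, 4), (21, hr, 26, p2, Ada, 4), (26, hr, 2, hr, Wes, 1), (26, hr, 2, hr, Wes, 2), (26, hr, 2, k2, Vic, 1), (26, hr, 2, k2, Vic, 2), (26, hr, 2, p1, Sam, 1), (26, hr, 2, p1, Sam, 2), (26, hr, 2, rd, Jo, 1), (26, hr, 2, rd, Jo, 2), (26, hr, 2, x3, Jo, 1), (26, hr, 2, x3, Jo, 2)}
σ[pid ≠ k2]: keep tuples satisfying pid ≠ k2 → {(21, hr, 26, cs, Cal, 4), (21, hr, 26, p2, Ada, 4), (26, hr, 2, hr, Wes, 1), (26, hr, 2, hr, Wes, 2), (26, hr, 2, p1, Sam, 1), (26, hr, 2, p1, Sam, 2), (26, hr, 2, rd, Jo, 1), (26, hr, 2, rd, Jo, 2), (26, hr, 2, x3, Jo, 1), (26, hr, 2, x3, Jo, 2)}
Keep only column(s) floor, dept, name (2 duplicate(s) eliminated): {(1, hr, Jo), (1, hr, Sam), (1, hr, Wes), (2, hr, Jo), (2, hr, Sam), (2, hr, Wes), (4, hr, Ada), (4, hr, Cal)}

{(1, hr, Jo), (1, hr, Sam), (1, hr, Wes), (2, hr, Jo), (2, hr, Sam), (2, hr, Wes), (4, hr, Ada), (4, hr, Cal)}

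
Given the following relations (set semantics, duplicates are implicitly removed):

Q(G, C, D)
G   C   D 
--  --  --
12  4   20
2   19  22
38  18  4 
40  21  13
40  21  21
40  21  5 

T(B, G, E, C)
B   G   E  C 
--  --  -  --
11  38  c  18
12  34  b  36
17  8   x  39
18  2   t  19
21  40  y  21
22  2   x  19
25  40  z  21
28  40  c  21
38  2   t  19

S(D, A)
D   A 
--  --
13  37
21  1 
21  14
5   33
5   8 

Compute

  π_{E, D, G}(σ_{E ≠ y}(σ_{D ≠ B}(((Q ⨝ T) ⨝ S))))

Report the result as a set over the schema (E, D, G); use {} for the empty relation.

{(c, 13, 40), (c, 21, 40), (c, 5, 40), (z, 13, 40), (z, 21, 40), (z, 5, 40)}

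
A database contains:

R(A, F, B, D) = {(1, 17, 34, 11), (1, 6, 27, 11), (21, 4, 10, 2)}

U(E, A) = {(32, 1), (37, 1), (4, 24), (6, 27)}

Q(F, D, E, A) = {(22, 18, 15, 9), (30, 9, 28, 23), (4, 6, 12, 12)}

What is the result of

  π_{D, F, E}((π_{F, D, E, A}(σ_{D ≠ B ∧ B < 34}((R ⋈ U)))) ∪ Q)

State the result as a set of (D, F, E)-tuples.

{(11, 6, 32), (11, 6, 37), (18, 22, 15), (6, 4, 12), (9, 30, 28)}

R ⋈ U (natural join on A): {(1, 17, 34, 11, 32), (1, 17, 34, 11, 37), (1, 6, 27, 11, 32), (1, 6, 27, 11, 37)}
Selection D ≠ B ∧ B < 34: {(1, 6, 27, 11, 32), (1, 6, 27, 11, 37)}
Projecting to F, D, E, A: {(6, 11, 32, 1), (6, 11, 37, 1)}
Set union of the two operands is {(22, 18, 15, 9), (30, 9, 28, 23), (4, 6, 12, 12), (6, 11, 32, 1), (6, 11, 37, 1)}.
Projecting to D, F, E: {(11, 6, 32), (11, 6, 37), (18, 22, 15), (6, 4, 12), (9, 30, 28)}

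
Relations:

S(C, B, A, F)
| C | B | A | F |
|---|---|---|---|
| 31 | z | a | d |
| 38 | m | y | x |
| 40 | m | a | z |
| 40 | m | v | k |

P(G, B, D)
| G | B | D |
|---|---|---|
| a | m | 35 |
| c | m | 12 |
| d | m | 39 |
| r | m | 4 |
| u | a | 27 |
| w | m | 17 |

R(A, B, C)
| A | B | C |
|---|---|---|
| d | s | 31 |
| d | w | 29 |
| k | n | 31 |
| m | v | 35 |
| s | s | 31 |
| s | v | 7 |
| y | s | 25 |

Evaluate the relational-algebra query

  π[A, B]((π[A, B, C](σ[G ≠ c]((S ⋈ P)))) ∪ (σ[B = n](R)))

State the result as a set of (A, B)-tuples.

S ⋈ P (natural join on B): {(38, m, y, x, a, 35), (38, m, y, x, c, 12), (38, m, y, x, d, 39), (38, m, y, x, r, 4), (38, m, y, x, w, 17), (40, m, a, z, a, 35), (40, m, a, z, c, 12), (40, m, a, z, d, 39), (40, m, a, z, r, 4), (40, m, a, z, w, 17), (40, m, v, k, a, 35), (40, m, v, k, c, 12), (40, m, v, k, d, 39), (40, m, v, k, r, 4), (40, m, v, k, w, 17)}
Apply σ_{G ≠ c}; surviving tuples: {(38, m, y, x, a, 35), (38, m, y, x, d, 39), (38, m, y, x, r, 4), (38, m, y, x, w, 17), (40, m, a, z, a, 35), (40, m, a, z, d, 39), (40, m, a, z, r, 4), (40, m, a, z, w, 17), (40, m, v, k, a, 35), (40, m, v, k, d, 39), (40, m, v, k, r, 4), (40, m, v, k, w, 17)}
Keep only column(s) A, B, C (9 duplicate(s) eliminated): {(a, m, 40), (v, m, 40), (y, m, 38)}
Apply σ_{B = n}; surviving tuples: {(k, n, 31)}
Union: {(a, m, 40), (v, m, 40), (y, m, 38)} with {(k, n, 31)} → {(a, m, 40), (k, n, 31), (v, m, 40), (y, m, 38)}
Keep only column(s) A, B: {(a, m), (k, n), (v, m), (y, m)}

{(a, m), (k, n), (v, m), (y, m)}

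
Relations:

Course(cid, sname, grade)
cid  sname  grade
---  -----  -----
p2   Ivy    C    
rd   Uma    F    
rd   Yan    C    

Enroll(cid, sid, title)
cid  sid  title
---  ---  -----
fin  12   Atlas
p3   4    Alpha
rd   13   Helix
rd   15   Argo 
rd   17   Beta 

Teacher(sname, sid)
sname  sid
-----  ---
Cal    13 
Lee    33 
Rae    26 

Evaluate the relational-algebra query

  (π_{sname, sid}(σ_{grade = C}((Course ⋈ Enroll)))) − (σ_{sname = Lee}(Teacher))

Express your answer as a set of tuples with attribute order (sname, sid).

{(Yan, 13), (Yan, 15), (Yan, 17)}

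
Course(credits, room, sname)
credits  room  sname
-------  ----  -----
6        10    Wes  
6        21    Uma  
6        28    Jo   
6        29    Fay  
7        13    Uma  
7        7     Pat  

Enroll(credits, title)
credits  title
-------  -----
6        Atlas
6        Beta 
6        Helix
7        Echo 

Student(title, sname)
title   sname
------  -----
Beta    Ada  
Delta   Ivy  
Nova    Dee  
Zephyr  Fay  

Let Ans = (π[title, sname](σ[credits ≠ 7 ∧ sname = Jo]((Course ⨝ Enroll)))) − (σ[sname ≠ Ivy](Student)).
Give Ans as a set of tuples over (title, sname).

Joining Course and Enroll on credits yields {(6, 10, Wes, Atlas), (6, 10, Wes, Beta), (6, 10, Wes, Helix), (6, 21, Uma, Atlas), (6, 21, Uma, Beta), (6, 21, Uma, Helix), (6, 28, Jo, Atlas), (6, 28, Jo, Beta), (6, 28, Jo, Helix), (6, 29, Fay, Atlas), (6, 29, Fay, Beta), (6, 29, Fay, Helix), (7, 13, Uma, Echo), (7, 7, Pat, Echo)}.
Selection credits ≠ 7 ∧ sname = Jo: {(6, 28, Jo, Atlas), (6, 28, Jo, Beta), (6, 28, Jo, Helix)}
Projecting to title, sname: {(Atlas, Jo), (Beta, Jo), (Helix, Jo)}
Selection sname ≠ Ivy: {(Beta, Ada), (Nova, Dee), (Zephyr, Fay)}
Set difference of the two operands is {(Atlas, Jo), (Beta, Jo), (Helix, Jo)}.

{(Atlas, Jo), (Beta, Jo), (Helix, Jo)}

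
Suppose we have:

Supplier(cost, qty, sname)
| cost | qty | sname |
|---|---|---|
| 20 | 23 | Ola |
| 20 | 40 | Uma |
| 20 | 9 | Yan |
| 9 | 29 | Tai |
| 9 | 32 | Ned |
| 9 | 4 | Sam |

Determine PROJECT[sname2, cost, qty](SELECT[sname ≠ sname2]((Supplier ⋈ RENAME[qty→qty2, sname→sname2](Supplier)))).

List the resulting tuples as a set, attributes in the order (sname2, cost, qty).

{(Ned, 9, 29), (Ned, 9, 4), (Ola, 20, 40), (Ola, 20, 9), (Sam, 9, 29), (Sam, 9, 32), (Tai, 9, 32), (Tai, 9, 4), (Uma, 20, 23), (Uma, 20, 9), (Yan, 20, 23), (Yan, 20, 40)}

ρ[qty→qty2, sname→sname2]: schema becomes (cost, qty2, sname2); tuples unchanged.
Supplier ⋈ RENAME[qty→qty2, sname→sname2](Supplier) (natural join on cost): {(20, 23, Ola, 23, Ola), (20, 23, Ola, 40, Uma), (20, 23, Ola, 9, Yan), (20, 40, Uma, 23, Ola), (20, 40, Uma, 40, Uma), (20, 40, Uma, 9, Yan), (20, 9, Yan, 23, Ola), (20, 9, Yan, 40, Uma), (20, 9, Yan, 9, Yan), (9, 29, Tai, 29, Tai), (9, 29, Tai, 32, Ned), (9, 29, Tai, 4, Sam), (9, 32, Ned, 29, Tai), (9, 32, Ned, 32, Ned), (9, 32, Ned, 4, Sam), (9, 4, Sam, 29, Tai), (9, 4, Sam, 32, Ned), (9, 4, Sam, 4, Sam)}
Apply σ_{sname ≠ sname2}; surviving tuples: {(20, 23, Ola, 40, Uma), (20, 23, Ola, 9, Yan), (20, 40, Uma, 23, Ola), (20, 40, Uma, 9, Yan), (20, 9, Yan, 23, Ola), (20, 9, Yan, 40, Uma), (9, 29, Tai, 32, Ned), (9, 29, Tai, 4, Sam), (9, 32, Ned, 29, Tai), (9, 32, Ned, 4, Sam), (9, 4, Sam, 29, Tai), (9, 4, Sam, 32, Ned)}
Keep only column(s) sname2, cost, qty: {(Ned, 9, 29), (Ned, 9, 4), (Ola, 20, 40), (Ola, 20, 9), (Sam, 9, 29), (Sam, 9, 32), (Tai, 9, 32), (Tai, 9, 4), (Uma, 20, 23), (Uma, 20, 9), (Yan, 20, 23), (Yan, 20, 40)}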